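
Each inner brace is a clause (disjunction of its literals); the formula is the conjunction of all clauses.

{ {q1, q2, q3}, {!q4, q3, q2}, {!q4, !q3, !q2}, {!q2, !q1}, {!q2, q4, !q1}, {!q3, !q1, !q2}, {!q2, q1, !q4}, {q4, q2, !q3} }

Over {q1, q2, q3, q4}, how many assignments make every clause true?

There are 2^4 = 16 truth assignments over (q1, q2, q3, q4).
Split on q1. With q1 = true, the clauses containing q1 are satisfied and !q1 drops from the rest; 2 of the 2^3 = 8 assignments to the other variables satisfy what remains.
With q1 = false, by the same count on the reduced clause set, 3 assignments work.
(One model: q1=F, q2=F, q3=T, q4=T.)
Total: 2 + 3 = 5.

5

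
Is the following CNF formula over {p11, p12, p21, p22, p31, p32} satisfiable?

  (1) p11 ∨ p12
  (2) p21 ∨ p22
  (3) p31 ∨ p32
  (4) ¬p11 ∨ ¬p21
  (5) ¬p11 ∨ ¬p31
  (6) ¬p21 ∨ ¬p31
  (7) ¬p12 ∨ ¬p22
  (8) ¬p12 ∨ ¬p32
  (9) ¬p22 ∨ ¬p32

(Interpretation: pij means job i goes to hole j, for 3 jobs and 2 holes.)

Suppose p11 = True.
From the singleton clause (¬p21), p21 = False.
From the singleton clause (p22), p22 = True.
From the singleton clause (¬p31), p31 = False.
From the singleton clause (p32), p32 = True.
Now (¬p32) is unsatisfied and unit — conflict.
So p11 must be the other value — set p11 = False.
From the singleton clause (p12), p12 = True.
From the singleton clause (¬p22), p22 = False.
From the singleton clause (p21), p21 = True.
From the singleton clause (¬p31), p31 = False.
From the singleton clause (p32), p32 = True.
Now (¬p32) is unsatisfied and unit — conflict.
Both values of p11 lead to a conflict.
No assignment satisfies every clause.

Unsatisfiable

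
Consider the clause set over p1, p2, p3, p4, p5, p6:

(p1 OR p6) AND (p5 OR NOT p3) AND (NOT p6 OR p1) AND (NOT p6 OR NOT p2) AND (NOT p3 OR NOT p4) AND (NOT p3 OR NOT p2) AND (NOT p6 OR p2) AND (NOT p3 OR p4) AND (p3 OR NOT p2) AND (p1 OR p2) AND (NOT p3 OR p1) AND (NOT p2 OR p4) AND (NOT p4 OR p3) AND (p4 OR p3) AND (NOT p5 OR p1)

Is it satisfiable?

Branch on p1: set p1 = true.
Branch on p5: set p5 = true.
Branch on p6: set p6 = false.
Branch on p3: set p3 = false.
From the singleton clause (NOT p2), p2 = false.
From the singleton clause (NOT p4), p4 = false.
That conflicts with the unit clause (p4).
Undo p3 and try p3 = true.
From the singleton clause (NOT p4), p4 = false.
That conflicts with the unit clause (p4).
Both values of p3 lead to a conflict.
Undo p6 and try p6 = true.
From the singleton clause (NOT p2), p2 = false.
That conflicts with the unit clause (p2).
Both values of p6 lead to a conflict.
Undo p5 and try p5 = false.
From the singleton clause (NOT p3), p3 = false.
From the singleton clause (NOT p2), p2 = false.
From the singleton clause (NOT p6), p6 = false.
From the singleton clause (NOT p4), p4 = false.
That conflicts with the unit clause (p4).
Both values of p5 lead to a conflict.
Undo p1 and try p1 = false.
From the singleton clause (p6), p6 = true.
That conflicts with the unit clause (NOT p6).
Both values of p1 lead to a conflict.
No assignment satisfies every clause.

No, unsatisfiable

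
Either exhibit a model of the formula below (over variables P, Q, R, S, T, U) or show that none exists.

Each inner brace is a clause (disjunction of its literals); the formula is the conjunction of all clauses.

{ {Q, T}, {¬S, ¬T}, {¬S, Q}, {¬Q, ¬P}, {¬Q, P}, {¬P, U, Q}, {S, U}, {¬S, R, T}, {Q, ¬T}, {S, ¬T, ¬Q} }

UNSATISFIABLE

Branch on Q: set Q = True.
(¬P) alone gives P = False.
Now (P) is unsatisfied and unit — conflict.
That branch fails; take Q = False instead.
(T) alone gives T = True.
Now (¬T) is unsatisfied and unit — conflict.
Both values of Q lead to a conflict.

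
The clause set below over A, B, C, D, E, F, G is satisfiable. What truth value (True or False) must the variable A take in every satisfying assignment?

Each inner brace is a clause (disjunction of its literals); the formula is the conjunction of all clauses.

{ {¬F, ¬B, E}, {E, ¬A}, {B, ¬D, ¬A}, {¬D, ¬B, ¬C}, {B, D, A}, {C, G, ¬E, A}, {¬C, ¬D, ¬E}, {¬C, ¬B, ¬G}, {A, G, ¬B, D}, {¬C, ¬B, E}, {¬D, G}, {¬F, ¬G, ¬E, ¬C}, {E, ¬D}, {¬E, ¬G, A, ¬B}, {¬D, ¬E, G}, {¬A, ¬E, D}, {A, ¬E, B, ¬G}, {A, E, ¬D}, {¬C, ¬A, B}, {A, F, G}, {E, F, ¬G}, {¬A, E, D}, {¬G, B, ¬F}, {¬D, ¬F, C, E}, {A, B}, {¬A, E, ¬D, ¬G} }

True

Suppose A = False.
From the singleton clause (B), B = True.
Branch on F: set F = False.
From the singleton clause (G), G = True.
From the singleton clause (¬C), C = False.
From the singleton clause (¬E), E = False.
But (E) is also a unit clause — contradiction.
That branch fails; take F = True instead.
From the singleton clause (E), E = True.
From the singleton clause (¬G), G = False.
From the singleton clause (C), C = True.
From the singleton clause (¬D), D = False.
But (D) is also a unit clause — contradiction.
Both values of F lead to a conflict.
So every satisfying assignment has A = True.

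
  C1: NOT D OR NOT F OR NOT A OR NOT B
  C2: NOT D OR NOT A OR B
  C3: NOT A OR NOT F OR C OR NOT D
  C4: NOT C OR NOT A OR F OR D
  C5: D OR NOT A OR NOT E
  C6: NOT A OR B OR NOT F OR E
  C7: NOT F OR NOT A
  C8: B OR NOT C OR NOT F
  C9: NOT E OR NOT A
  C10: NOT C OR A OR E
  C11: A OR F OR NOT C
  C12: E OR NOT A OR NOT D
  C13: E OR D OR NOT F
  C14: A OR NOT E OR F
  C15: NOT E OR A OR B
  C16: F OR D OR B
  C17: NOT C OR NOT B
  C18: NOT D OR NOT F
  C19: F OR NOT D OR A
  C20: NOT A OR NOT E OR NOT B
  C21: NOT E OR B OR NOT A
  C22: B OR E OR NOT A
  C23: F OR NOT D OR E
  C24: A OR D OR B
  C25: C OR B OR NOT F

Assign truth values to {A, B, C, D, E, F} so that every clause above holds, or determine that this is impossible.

A ↦ false,  B ↦ true,  C ↦ false,  D ↦ false,  E ↦ true,  F ↦ true

Branch on F: set F = true.
(NOT A) alone gives A = false.
(NOT D) alone gives D = false.
(E) alone gives E = true.
(B) alone gives B = true.
(NOT C) alone gives C = false.
All clauses are satisfied.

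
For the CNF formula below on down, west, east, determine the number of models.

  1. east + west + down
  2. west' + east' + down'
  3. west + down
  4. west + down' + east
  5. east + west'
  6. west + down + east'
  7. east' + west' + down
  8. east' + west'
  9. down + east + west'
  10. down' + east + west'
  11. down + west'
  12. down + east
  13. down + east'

1

There are 2^3 = 8 truth assignments over (down, west, east).
Check each against the 13 clauses (columns in the order down, west, east):
  F F F  ✗ fails (east + west + down)
  F F T  ✗ fails (west + down)
  F T F  ✗ fails (east + west')
  F T T  ✗ fails (east' + west' + down)
  T F F  ✗ fails (west + down' + east)
  T F T  ✓ satisfies all
  T T F  ✗ fails (east + west')
  T T T  ✗ fails (west' + east' + down')
1 of the 8 rows is a model.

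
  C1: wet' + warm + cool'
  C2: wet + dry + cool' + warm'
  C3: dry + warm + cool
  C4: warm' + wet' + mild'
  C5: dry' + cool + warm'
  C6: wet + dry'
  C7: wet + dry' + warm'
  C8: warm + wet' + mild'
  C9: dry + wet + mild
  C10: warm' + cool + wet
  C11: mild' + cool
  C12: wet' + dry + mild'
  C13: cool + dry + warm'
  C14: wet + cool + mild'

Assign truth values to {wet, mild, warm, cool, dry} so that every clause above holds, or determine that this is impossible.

wet: 1,  mild: 0,  warm: 1,  cool: 1,  dry: 0

Try wet = 1.
Try warm = 1.
From the singleton clause (mild'), mild = 0.
Try dry = 0.
From the singleton clause (cool), cool = 1.
All clauses are satisfied.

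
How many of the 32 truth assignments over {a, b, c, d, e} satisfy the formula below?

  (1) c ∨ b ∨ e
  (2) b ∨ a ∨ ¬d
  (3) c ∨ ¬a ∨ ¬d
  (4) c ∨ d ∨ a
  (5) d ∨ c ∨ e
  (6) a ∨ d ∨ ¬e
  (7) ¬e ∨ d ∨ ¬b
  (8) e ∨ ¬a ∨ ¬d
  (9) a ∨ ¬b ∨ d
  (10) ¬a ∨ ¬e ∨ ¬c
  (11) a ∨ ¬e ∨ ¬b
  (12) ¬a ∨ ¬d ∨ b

6

There are 2^5 = 32 truth assignments over (a, b, c, d, e).
Split on a. With a = True, the clauses containing a are satisfied and ¬a drops from the rest; 3 of the 2^4 = 16 assignments to the other variables satisfy what remains.
With a = False, by the same count on the reduced clause set, 3 assignments work.
(One model: a=F, b=F, c=T, d=F, e=F.)
Total: 3 + 3 = 6.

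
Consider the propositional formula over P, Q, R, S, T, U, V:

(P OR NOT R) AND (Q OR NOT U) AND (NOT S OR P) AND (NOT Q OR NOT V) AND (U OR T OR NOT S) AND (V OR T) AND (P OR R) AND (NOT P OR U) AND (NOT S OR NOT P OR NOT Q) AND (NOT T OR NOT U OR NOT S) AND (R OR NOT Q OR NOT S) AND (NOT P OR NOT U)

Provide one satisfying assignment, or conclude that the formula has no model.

Suppose P = true.
Unit clause (U) forces U = true.
That conflicts with the unit clause (NOT U).
Backtrack on P: now try P = false.
Unit clause (NOT R) forces R = false.
That conflicts with the unit clause (R).
Both values of P lead to a conflict.

UNSATISFIABLE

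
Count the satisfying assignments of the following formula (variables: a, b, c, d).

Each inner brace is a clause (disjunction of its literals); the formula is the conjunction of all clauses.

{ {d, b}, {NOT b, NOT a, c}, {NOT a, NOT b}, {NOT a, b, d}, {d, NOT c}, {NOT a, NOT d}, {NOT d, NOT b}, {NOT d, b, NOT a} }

There are 2^4 = 16 truth assignments over (a, b, c, d).
Check each against the 8 clauses (columns in the order a, b, c, d):
  F F F F  ✗ fails (d OR b)
  F F F T  ✓ satisfies all
  F F T F  ✗ fails (d OR b)
  F F T T  ✓ satisfies all
  F T F F  ✓ satisfies all
  F T F T  ✗ fails (NOT d OR NOT b)
  F T T F  ✗ fails (d OR NOT c)
  F T T T  ✗ fails (NOT d OR NOT b)
  T F F F  ✗ fails (d OR b)
  T F F T  ✗ fails (NOT a OR NOT d)
  T F T F  ✗ fails (d OR b)
  T F T T  ✗ fails (NOT a OR NOT d)
  T T F F  ✗ fails (NOT b OR NOT a OR c)
  T T F T  ✗ fails (NOT b OR NOT a OR c)
  T T T F  ✗ fails (NOT a OR NOT b)
  T T T T  ✗ fails (NOT a OR NOT b)
3 of the 16 rows are models.

3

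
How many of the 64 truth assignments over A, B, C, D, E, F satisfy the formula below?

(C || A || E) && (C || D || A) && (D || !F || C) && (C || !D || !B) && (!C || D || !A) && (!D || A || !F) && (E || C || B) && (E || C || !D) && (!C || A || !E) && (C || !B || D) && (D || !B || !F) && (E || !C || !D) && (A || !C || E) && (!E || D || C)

7

There are 2^6 = 64 truth assignments over (A, B, C, D, E, F).
Split on A. With A = true, the clauses containing A are satisfied and !A drops from the rest; 6 of the 2^5 = 32 assignments to the other variables satisfy what remains.
With A = false, by the same count on the reduced clause set, 1 assignment works.
Total: 6 + 1 = 7.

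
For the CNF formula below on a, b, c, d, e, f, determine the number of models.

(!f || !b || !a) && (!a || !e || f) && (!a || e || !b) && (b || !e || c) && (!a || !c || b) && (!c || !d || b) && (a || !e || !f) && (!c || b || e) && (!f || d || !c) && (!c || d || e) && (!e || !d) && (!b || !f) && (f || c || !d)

11

There are 2^6 = 64 truth assignments over (a, b, c, d, e, f).
Split on c. With c = true, the clauses containing c are satisfied and !c drops from the rest; 3 of the 2^5 = 32 assignments to the other variables satisfy what remains.
With c = false, by the same count on the reduced clause set, 8 assignments work.
(One model: a=F, b=F, c=F, d=F, e=F, f=F.)
Total: 3 + 8 = 11.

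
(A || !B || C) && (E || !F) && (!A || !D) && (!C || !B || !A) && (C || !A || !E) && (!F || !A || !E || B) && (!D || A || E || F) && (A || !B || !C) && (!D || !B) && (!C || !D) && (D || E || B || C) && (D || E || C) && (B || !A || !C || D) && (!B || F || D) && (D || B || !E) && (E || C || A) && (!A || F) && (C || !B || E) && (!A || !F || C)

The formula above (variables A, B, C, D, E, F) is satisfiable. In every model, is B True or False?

False

Suppose B = true.
(!D) alone gives D = false.
(F) alone gives F = true.
(E) alone gives E = true.
Case A = true:
(!C) alone gives C = false.
That conflicts with the unit clause (C).
Undo A and try A = false.
(C) alone gives C = true.
That conflicts with the unit clause (!C).
Either choice for A ends in contradiction.
So every satisfying assignment has B = False.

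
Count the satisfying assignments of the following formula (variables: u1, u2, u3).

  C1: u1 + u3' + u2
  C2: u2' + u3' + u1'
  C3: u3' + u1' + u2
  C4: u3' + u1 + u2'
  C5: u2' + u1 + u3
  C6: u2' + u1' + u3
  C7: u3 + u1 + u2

There are 2^3 = 8 truth assignments over (u1, u2, u3).
Check each against the 7 clauses (columns in the order u1, u2, u3):
  F F F  ✗ fails (u3 + u1 + u2)
  F F T  ✗ fails (u1 + u3' + u2)
  F T F  ✗ fails (u2' + u1 + u3)
  F T T  ✗ fails (u3' + u1 + u2')
  T F F  ✓ satisfies all
  T F T  ✗ fails (u3' + u1' + u2)
  T T F  ✗ fails (u2' + u1' + u3)
  T T T  ✗ fails (u2' + u3' + u1')
1 of the 8 rows is a model.

1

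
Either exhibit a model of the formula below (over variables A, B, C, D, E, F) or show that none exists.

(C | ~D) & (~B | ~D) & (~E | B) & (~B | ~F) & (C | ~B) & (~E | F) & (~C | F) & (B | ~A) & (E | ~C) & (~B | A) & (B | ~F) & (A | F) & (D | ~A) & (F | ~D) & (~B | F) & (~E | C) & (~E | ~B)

UNSATISFIABLE

Branch on C: set C = 1.
(F) alone gives F = 1.
(~B) alone gives B = 0.
Now (B) is unsatisfied and unit — conflict.
Undo C and try C = 0.
(~D) alone gives D = 0.
(~B) alone gives B = 0.
(~E) alone gives E = 0.
(~A) alone gives A = 0.
(~F) alone gives F = 0.
Now (F) is unsatisfied and unit — conflict.
Both values of C lead to a conflict.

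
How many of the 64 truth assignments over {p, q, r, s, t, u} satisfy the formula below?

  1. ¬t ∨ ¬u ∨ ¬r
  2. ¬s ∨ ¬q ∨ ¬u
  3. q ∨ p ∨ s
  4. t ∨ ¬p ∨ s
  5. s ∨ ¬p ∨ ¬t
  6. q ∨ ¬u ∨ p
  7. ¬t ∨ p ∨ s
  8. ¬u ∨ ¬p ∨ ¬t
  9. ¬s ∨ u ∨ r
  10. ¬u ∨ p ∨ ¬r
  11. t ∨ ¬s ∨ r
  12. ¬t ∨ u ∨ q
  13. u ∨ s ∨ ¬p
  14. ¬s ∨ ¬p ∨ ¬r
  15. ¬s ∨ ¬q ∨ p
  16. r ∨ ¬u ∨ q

There are 2^6 = 64 truth assignments over (p, q, r, s, t, u).
Split on p. With p = True, the clauses containing p are satisfied and ¬p drops from the rest; 0 of the 2^5 = 32 assignments to the other variables satisfy what remains.
With p = False, by the same count on the reduced clause set, 4 assignments work.
(One model: p=F, q=F, r=T, s=T, t=F, u=F.)
Total: 0 + 4 = 4.

4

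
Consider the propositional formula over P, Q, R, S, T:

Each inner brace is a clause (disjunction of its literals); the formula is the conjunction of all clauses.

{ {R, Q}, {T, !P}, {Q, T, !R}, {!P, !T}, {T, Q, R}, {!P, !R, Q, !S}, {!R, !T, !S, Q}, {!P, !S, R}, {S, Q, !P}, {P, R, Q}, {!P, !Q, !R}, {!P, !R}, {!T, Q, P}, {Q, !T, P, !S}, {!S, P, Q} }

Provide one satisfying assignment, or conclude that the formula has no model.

P: false,  Q: true,  R: true,  S: true,  T: false

Try R = true.
(!P) alone gives P = false.
Try Q = true.
No clause remains; S, T are free.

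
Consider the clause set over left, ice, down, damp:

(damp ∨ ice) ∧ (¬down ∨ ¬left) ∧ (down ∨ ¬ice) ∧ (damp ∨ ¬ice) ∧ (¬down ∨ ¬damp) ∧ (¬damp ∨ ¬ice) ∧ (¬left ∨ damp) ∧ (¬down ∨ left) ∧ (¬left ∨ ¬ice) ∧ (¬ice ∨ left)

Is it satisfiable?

Branch on damp: set damp = True.
Unit clause (¬down) forces down = False.
Unit clause (¬ice) forces ice = False.
Every clause is now satisfied; left is unconstrained.
A satisfying assignment: left ↦ False; ice ↦ False; down ↦ False; damp ↦ True.

Yes, satisfiable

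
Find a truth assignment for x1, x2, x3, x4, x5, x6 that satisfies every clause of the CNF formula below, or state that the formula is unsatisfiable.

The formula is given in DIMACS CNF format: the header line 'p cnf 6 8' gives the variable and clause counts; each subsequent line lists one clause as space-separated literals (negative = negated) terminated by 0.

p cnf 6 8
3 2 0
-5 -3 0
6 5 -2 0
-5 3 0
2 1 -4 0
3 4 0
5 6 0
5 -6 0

Case x3 = True:
From the singleton clause (¬x5), x5 = False.
From the singleton clause (x6), x6 = True.
Now (¬x6) is unsatisfied and unit — conflict.
That branch fails; take x3 = False instead.
From the singleton clause (x2), x2 = True.
From the singleton clause (¬x5), x5 = False.
From the singleton clause (x6), x6 = True.
Now (¬x6) is unsatisfied and unit — conflict.
Either choice for x3 ends in contradiction.

UNSATISFIABLE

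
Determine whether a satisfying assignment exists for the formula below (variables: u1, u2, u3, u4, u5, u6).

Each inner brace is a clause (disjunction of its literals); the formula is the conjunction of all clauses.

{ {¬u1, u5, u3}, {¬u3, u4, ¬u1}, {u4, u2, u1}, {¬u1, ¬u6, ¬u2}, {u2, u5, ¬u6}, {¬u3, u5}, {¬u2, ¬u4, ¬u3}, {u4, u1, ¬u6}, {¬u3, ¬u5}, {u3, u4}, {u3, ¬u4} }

No, unsatisfiable

Case u3 = False:
Unit clause (u4) forces u4 = True.
Now (¬u4) is unsatisfied and unit — conflict.
That branch fails; take u3 = True instead.
Unit clause (u5) forces u5 = True.
Now (¬u5) is unsatisfied and unit — conflict.
Both values of u3 lead to a conflict.
No assignment satisfies every clause.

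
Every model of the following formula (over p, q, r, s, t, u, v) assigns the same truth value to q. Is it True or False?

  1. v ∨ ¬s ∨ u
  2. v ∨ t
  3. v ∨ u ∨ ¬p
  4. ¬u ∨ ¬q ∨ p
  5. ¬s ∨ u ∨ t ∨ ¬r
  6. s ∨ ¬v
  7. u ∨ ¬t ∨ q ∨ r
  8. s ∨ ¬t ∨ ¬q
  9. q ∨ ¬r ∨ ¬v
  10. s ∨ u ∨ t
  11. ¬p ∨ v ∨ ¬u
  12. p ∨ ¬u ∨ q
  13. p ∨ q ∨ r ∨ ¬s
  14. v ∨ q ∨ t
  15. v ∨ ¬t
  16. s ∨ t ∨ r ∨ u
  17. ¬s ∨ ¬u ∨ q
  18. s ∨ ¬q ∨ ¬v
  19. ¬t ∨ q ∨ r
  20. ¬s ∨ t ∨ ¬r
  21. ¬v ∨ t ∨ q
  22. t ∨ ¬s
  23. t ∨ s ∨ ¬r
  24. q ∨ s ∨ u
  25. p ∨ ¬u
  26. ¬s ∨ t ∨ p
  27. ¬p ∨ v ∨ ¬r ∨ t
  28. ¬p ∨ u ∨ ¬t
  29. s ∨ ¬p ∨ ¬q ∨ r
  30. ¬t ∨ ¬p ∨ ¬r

True

Suppose q = False.
Case v = True:
(s) alone gives s = True.
(¬r) alone gives r = False.
(p) alone gives p = True.
(¬u) alone gives u = False.
(¬t) alone gives t = False.
That conflicts with the unit clause (t).
Undo v and try v = False.
(t) alone gives t = True.
That conflicts with the unit clause (¬t).
Both values of v lead to a conflict.
So every satisfying assignment has q = True.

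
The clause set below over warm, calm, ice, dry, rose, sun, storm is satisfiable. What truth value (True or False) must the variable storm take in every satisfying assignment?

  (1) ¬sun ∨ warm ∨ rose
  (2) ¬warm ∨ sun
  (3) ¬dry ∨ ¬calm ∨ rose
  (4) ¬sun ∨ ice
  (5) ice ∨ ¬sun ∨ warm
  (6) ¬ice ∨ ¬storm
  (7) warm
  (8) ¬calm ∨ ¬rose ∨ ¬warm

False

Suppose storm = True.
(¬ice) alone gives ice = False.
(¬sun) alone gives sun = False.
(¬warm) alone gives warm = False.
That conflicts with the unit clause (warm).
So every satisfying assignment has storm = False.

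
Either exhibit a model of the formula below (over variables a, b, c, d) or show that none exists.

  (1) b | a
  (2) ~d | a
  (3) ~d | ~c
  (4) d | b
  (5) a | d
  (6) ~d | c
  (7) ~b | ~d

Suppose b = 1.
From the singleton clause (~d), d = 0.
From the singleton clause (a), a = 1.
Every clause is now satisfied; c is unconstrained.

a ↦ 1, b ↦ 1, c ↦ 1, d ↦ 0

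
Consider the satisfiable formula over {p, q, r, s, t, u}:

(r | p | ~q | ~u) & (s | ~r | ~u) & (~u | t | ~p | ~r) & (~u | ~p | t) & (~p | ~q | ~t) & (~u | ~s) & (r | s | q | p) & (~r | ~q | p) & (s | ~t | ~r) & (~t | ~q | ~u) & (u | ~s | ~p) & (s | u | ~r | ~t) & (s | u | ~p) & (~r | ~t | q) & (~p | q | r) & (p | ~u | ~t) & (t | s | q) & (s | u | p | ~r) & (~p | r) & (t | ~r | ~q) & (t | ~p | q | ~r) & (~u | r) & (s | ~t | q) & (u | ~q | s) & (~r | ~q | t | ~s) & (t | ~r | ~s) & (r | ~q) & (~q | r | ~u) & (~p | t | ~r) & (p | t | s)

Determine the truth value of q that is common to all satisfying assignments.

Suppose q = 1.
From the singleton clause (r), r = 1.
From the singleton clause (p), p = 1.
From the singleton clause (~t), t = 0.
But (t) is also a unit clause — contradiction.
So every satisfying assignment has q = False.

False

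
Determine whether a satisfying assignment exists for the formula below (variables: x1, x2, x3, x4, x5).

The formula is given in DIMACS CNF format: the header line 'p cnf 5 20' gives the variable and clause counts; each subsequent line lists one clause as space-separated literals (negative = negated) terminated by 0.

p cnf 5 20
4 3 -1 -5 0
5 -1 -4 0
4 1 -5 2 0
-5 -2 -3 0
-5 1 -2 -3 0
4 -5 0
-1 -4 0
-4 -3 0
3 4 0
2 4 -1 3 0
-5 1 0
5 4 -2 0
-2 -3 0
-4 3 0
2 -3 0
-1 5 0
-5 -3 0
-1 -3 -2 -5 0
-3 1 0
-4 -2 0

Suppose x4 = True.
The clause (¬x1) is unit, so x1 = False.
The clause (¬x3) is unit, so x3 = False.
But (x3) is also a unit clause — contradiction.
So x4 must be the other value — set x4 = False.
The clause (¬x5) is unit, so x5 = False.
The clause (x3) is unit, so x3 = True.
The clause (¬x2) is unit, so x2 = False.
But (x2) is also a unit clause — contradiction.
Both values of x4 lead to a conflict.
No assignment satisfies every clause.

No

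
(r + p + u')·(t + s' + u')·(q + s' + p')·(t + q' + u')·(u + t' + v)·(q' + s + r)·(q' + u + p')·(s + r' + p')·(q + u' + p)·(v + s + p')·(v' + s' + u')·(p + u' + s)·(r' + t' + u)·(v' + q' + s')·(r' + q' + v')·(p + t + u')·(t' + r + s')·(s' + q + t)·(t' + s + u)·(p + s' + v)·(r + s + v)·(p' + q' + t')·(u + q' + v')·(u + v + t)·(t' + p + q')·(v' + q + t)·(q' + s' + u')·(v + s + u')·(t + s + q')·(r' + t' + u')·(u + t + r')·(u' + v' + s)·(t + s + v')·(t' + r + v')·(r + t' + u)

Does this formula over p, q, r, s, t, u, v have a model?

Suppose r = 1.
Suppose s = 1.
Suppose t = 1.
From the singleton clause (u), u = 1.
But (u') is also a unit clause — contradiction.
Backtrack on t: now try t = 0.
From the singleton clause (u'), u = 0.
But (u) is also a unit clause — contradiction.
Either choice for t ends in contradiction.
Backtrack on s: now try s = 0.
From the singleton clause (p'), p = 0.
From the singleton clause (u'), u = 0.
From the singleton clause (t'), t = 0.
But (t) is also a unit clause — contradiction.
Either choice for s ends in contradiction.
Backtrack on r: now try r = 0.
Suppose p = 1.
Suppose q = 1.
From the singleton clause (s), s = 1.
From the singleton clause (u), u = 1.
But (u') is also a unit clause — contradiction.
Backtrack on q: now try q = 0.
From the singleton clause (s'), s = 0.
From the singleton clause (v), v = 1.
From the singleton clause (t), t = 1.
But (t') is also a unit clause — contradiction.
Either choice for q ends in contradiction.
Backtrack on p: now try p = 0.
From the singleton clause (u'), u = 0.
From the singleton clause (t'), t = 0.
From the singleton clause (v), v = 1.
From the singleton clause (q'), q = 0.
But (q) is also a unit clause — contradiction.
Either choice for p ends in contradiction.
Either choice for r ends in contradiction.
No assignment satisfies every clause.

No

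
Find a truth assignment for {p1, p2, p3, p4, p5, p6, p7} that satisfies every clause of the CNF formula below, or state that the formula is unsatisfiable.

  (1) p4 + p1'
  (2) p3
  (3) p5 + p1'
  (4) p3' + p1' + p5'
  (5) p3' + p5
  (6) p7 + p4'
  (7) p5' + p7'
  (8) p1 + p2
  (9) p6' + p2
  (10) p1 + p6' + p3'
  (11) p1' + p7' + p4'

p1: 0,  p2: 1,  p3: 1,  p4: 0,  p5: 1,  p6: 0,  p7: 0

(p3) alone gives p3 = 1.
(p5) alone gives p5 = 1.
(p1') alone gives p1 = 0.
(p7') alone gives p7 = 0.
(p4') alone gives p4 = 0.
(p2) alone gives p2 = 1.
(p6') alone gives p6 = 0.
This assignment satisfies each clause.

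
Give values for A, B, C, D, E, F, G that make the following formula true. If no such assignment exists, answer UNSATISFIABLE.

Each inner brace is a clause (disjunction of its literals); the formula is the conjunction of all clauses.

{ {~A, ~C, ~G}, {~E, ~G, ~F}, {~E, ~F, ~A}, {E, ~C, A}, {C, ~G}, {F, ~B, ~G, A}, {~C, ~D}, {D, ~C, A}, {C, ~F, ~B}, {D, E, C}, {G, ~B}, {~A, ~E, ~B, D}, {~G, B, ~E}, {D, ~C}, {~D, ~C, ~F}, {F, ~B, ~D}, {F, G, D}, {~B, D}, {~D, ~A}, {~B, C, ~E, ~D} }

A: 0; B: 0; C: 0; D: 1; E: 0; F: 1; G: 0

Branch on C: set C = 0.
(~G) alone gives G = 0.
(~B) alone gives B = 0.
Branch on D: set D = 1.
(~A) alone gives A = 0.
Every clause is now satisfied; E, F are unconstrained.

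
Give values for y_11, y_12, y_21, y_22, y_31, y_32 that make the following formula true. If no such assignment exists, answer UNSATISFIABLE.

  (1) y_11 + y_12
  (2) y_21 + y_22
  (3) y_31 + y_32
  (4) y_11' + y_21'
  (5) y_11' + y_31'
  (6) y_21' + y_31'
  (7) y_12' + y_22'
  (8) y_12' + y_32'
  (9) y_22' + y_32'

Try y_11 = 1.
The clause (y_21') is unit, so y_21 = 0.
The clause (y_22) is unit, so y_22 = 1.
The clause (y_31') is unit, so y_31 = 0.
The clause (y_32) is unit, so y_32 = 1.
That conflicts with the unit clause (y_32').
So y_11 must be the other value — set y_11 = 0.
The clause (y_12) is unit, so y_12 = 1.
The clause (y_22') is unit, so y_22 = 0.
The clause (y_21) is unit, so y_21 = 1.
The clause (y_31') is unit, so y_31 = 0.
The clause (y_32) is unit, so y_32 = 1.
That conflicts with the unit clause (y_32').
Neither y_11 = 1 nor y_11 = 0 works.

UNSATISFIABLE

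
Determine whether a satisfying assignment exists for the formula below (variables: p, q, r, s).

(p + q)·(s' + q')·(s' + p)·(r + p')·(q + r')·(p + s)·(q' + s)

Case p = 1:
(r) alone gives r = 1.
(q) alone gives q = 1.
(s') alone gives s = 0.
That conflicts with the unit clause (s).
That branch fails; take p = 0 instead.
(q) alone gives q = 1.
(s') alone gives s = 0.
That conflicts with the unit clause (s).
Either choice for p ends in contradiction.
No assignment satisfies every clause.

Unsatisfiable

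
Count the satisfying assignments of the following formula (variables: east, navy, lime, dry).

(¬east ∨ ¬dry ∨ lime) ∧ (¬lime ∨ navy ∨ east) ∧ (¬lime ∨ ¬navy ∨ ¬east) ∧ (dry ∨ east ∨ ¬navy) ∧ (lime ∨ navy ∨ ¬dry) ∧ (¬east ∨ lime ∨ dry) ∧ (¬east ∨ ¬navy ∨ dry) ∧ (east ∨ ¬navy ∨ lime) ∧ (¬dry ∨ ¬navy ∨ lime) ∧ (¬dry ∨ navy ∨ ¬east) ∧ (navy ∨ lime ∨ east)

There are 2^4 = 16 truth assignments over (east, navy, lime, dry).
Split on navy. With navy = True, the clauses containing navy are satisfied and ¬navy drops from the rest; 1 of the 2^3 = 8 assignments to the other variables satisfy what remains.
With navy = False, by the same count on the reduced clause set, 1 assignment works.
(One model: east=F, navy=T, lime=T, dry=T.)
Total: 1 + 1 = 2.

2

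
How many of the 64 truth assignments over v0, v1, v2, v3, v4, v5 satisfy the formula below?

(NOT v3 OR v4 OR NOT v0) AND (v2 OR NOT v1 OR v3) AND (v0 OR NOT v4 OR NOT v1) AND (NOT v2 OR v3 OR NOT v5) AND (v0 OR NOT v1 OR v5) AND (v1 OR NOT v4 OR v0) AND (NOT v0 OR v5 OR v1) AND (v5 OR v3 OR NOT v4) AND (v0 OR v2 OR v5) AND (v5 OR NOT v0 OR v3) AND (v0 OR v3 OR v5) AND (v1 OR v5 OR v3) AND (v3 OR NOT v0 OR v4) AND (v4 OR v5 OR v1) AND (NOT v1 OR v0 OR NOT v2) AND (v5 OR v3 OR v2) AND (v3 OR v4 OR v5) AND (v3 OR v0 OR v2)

10

There are 2^6 = 64 truth assignments over (v0, v1, v2, v3, v4, v5).
Split on v1. With v1 = true, the clauses containing v1 are satisfied and NOT v1 drops from the rest; 5 of the 2^5 = 32 assignments to the other variables satisfy what remains.
With v1 = false, by the same count on the reduced clause set, 5 assignments work.
(One model: v0=F, v1=F, v2=F, v3=T, v4=F, v5=T.)
Total: 5 + 5 = 10.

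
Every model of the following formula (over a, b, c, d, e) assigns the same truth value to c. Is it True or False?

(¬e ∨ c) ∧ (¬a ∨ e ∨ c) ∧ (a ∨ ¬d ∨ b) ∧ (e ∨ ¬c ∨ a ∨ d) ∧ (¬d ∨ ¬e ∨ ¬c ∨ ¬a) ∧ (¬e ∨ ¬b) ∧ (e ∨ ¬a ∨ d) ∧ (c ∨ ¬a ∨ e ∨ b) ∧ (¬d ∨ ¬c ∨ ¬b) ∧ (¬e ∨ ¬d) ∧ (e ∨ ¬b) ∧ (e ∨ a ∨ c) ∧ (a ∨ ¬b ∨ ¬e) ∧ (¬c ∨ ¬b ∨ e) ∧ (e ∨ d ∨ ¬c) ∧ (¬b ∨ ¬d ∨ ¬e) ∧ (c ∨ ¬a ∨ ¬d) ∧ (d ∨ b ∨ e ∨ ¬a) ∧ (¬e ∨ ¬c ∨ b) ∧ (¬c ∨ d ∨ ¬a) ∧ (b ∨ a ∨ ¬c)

True

Suppose c = False.
From the singleton clause (¬e), e = False.
From the singleton clause (¬a), a = False.
That conflicts with the unit clause (a).
So every satisfying assignment has c = True.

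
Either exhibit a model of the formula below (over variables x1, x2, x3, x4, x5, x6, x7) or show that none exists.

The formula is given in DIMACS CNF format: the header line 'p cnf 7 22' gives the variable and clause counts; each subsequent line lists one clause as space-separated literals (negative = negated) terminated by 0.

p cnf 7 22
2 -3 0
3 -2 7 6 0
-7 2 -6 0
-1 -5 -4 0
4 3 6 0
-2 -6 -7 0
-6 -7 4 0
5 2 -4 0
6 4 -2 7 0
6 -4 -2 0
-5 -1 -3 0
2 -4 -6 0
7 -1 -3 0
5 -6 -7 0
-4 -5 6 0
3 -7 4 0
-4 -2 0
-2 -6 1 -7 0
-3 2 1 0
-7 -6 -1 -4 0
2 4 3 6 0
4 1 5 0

Try x2 = True.
Unit clause (¬x4) forces x4 = False.
Try x3 = True.
Try x6 = False.
Unit clause (x7) forces x7 = True.
Try x5 = False.
Unit clause (x1) forces x1 = True.
All clauses are satisfied.

x1=True,  x2=True,  x3=True,  x4=False,  x5=False,  x6=False,  x7=True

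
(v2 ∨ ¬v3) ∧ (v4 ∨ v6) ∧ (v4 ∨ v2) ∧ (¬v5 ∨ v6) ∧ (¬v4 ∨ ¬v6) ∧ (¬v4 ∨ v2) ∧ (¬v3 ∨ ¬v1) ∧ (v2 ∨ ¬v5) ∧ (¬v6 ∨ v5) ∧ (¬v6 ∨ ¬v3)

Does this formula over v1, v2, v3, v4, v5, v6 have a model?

Suppose v2 = True.
Suppose v4 = True.
The clause (¬v6) is unit, so v6 = False.
The clause (¬v5) is unit, so v5 = False.
Suppose v3 = True.
The clause (¬v1) is unit, so v1 = False.
All clauses are satisfied.
A satisfying assignment: v1=False, v2=True, v3=True, v4=True, v5=False, v6=False.

Satisfiable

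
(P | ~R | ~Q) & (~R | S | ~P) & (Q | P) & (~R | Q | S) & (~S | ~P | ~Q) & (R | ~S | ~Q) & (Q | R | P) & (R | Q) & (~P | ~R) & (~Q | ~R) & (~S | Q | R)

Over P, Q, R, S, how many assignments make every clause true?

2

There are 2^4 = 16 truth assignments over (P, Q, R, S).
Split on Q. With Q = 1, the clauses containing Q are satisfied and ~Q drops from the rest; 2 of the 2^3 = 8 assignments to the other variables satisfy what remains.
With Q = 0, by the same count on the reduced clause set, 0 assignments work.
(One model: P=F, Q=T, R=F, S=F.)
Total: 2 + 0 = 2.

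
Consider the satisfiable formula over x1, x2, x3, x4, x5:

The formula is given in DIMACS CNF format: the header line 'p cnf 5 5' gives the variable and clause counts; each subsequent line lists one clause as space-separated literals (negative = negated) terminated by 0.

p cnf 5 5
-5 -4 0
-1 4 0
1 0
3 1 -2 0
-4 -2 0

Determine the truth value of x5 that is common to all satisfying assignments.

False

Suppose x5 = True.
From the singleton clause (¬x4), x4 = False.
From the singleton clause (¬x1), x1 = False.
That conflicts with the unit clause (x1).
So every satisfying assignment has x5 = False.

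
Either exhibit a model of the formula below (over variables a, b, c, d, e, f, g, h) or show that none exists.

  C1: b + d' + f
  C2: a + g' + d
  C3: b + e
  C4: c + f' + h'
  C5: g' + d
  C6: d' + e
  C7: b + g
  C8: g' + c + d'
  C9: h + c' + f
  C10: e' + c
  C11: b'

Unit clause (b') forces b = 0.
Unit clause (e) forces e = 1.
Unit clause (g) forces g = 1.
Unit clause (d) forces d = 1.
Unit clause (f) forces f = 1.
Unit clause (c) forces c = 1.
All clauses hold; a, h can take either value.

a: 1, b: 0, c: 1, d: 1, e: 1, f: 1, g: 1, h: 1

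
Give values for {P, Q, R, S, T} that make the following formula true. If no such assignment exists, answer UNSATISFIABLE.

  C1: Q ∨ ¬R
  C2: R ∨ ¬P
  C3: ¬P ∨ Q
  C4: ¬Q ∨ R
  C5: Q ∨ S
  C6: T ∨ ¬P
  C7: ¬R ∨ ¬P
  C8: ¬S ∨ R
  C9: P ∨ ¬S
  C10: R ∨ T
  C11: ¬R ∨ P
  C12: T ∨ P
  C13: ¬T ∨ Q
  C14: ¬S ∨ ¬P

UNSATISFIABLE

Branch on Q: set Q = True.
The clause (R) is unit, so R = True.
The clause (¬P) is unit, so P = False.
Now (P) is unsatisfied and unit — conflict.
That branch fails; take Q = False instead.
The clause (¬R) is unit, so R = False.
The clause (¬P) is unit, so P = False.
The clause (S) is unit, so S = True.
Now (¬S) is unsatisfied and unit — conflict.
Both values of Q lead to a conflict.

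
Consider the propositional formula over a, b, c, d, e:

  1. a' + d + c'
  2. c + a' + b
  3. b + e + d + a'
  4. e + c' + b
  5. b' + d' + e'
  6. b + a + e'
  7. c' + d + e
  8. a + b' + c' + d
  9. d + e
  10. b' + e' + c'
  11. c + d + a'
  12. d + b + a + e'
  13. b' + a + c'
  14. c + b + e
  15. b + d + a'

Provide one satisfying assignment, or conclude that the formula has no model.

Case d = 1:
Case b = 1:
(e') alone gives e = 0.
Case a = 1:
Every clause is now satisfied; c is unconstrained.

a: 1; b: 1; c: 0; d: 1; e: 0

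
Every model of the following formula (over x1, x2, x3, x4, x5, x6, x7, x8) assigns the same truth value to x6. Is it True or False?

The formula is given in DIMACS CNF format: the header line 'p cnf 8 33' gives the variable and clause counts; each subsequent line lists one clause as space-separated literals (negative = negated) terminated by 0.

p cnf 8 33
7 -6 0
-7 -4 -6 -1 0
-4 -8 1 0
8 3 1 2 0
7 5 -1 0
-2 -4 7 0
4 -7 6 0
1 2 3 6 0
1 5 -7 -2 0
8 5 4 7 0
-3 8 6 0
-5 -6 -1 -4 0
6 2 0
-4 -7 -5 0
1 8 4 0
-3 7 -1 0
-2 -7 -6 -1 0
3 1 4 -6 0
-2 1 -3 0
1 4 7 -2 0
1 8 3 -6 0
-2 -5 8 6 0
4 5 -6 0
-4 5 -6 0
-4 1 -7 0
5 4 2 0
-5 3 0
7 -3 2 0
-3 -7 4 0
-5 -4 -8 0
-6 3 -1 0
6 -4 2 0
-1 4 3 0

Suppose x6 = True.
The clause (x7) is unit, so x7 = True.
Case x4 = False:
The clause (x5) is unit, so x5 = True.
The clause (x3) is unit, so x3 = True.
Now (¬x3) is unsatisfied and unit — conflict.
Undo x4 and try x4 = True.
The clause (¬x1) is unit, so x1 = False.
Now (x1) is unsatisfied and unit — conflict.
Neither x4 = True nor x4 = False works.
So every satisfying assignment has x6 = False.

False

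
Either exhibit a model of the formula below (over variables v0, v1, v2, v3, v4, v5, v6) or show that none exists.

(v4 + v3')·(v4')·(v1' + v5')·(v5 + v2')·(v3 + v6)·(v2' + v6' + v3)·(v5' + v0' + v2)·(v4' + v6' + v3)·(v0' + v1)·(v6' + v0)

(v4') alone gives v4 = 0.
(v3') alone gives v3 = 0.
(v6) alone gives v6 = 1.
(v2') alone gives v2 = 0.
(v0) alone gives v0 = 1.
(v5') alone gives v5 = 0.
(v1) alone gives v1 = 1.
This assignment satisfies each clause.

v0 ↦ 1; v1 ↦ 1; v2 ↦ 0; v3 ↦ 0; v4 ↦ 0; v5 ↦ 0; v6 ↦ 1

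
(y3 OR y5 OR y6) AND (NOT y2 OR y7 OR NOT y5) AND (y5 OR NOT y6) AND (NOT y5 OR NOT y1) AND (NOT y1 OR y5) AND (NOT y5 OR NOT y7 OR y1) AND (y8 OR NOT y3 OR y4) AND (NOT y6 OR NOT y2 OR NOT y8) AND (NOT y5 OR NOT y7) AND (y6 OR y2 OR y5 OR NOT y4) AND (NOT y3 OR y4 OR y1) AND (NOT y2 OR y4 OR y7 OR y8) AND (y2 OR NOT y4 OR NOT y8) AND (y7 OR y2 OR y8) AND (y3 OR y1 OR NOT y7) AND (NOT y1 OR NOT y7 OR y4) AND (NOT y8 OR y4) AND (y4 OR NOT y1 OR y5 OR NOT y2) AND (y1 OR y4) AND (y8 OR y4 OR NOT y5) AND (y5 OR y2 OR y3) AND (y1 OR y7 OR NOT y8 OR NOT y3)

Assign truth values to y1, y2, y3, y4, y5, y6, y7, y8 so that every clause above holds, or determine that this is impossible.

Case y5 = false:
Unit clause (NOT y6) forces y6 = false.
Unit clause (y3) forces y3 = true.
Unit clause (NOT y1) forces y1 = false.
Unit clause (y4) forces y4 = true.
Unit clause (y2) forces y2 = true.
Case y7 = true:
Every clause is now satisfied; y8 is unconstrained.

y1 ↦ false; y2 ↦ true; y3 ↦ true; y4 ↦ true; y5 ↦ false; y6 ↦ false; y7 ↦ true; y8 ↦ false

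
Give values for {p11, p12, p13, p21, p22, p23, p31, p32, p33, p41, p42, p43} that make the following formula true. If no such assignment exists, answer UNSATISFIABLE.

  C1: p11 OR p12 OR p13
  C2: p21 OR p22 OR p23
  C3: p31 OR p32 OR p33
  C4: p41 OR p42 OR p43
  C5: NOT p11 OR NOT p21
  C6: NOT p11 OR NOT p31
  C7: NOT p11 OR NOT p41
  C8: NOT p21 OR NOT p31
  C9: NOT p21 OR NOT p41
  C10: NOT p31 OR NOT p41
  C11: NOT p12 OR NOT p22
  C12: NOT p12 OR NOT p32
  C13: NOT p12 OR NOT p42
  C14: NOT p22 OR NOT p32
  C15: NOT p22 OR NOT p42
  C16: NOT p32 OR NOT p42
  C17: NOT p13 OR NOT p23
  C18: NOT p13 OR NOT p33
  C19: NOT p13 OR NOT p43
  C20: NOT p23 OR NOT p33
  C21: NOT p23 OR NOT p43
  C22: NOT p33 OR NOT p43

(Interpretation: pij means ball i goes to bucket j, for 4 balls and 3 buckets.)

UNSATISFIABLE

Try p11 = false.
Try p12 = true.
From the singleton clause (NOT p22), p22 = false.
From the singleton clause (NOT p32), p32 = false.
From the singleton clause (NOT p42), p42 = false.
Try p21 = true.
From the singleton clause (NOT p31), p31 = false.
From the singleton clause (p33), p33 = true.
From the singleton clause (NOT p41), p41 = false.
From the singleton clause (p43), p43 = true.
That conflicts with the unit clause (NOT p43).
Backtrack on p21: now try p21 = false.
From the singleton clause (p23), p23 = true.
From the singleton clause (NOT p13), p13 = false.
From the singleton clause (NOT p33), p33 = false.
From the singleton clause (p31), p31 = true.
From the singleton clause (NOT p41), p41 = false.
From the singleton clause (p43), p43 = true.
That conflicts with the unit clause (NOT p43).
Either choice for p21 ends in contradiction.
Backtrack on p12: now try p12 = false.
From the singleton clause (p13), p13 = true.
From the singleton clause (NOT p23), p23 = false.
From the singleton clause (NOT p33), p33 = false.
From the singleton clause (NOT p43), p43 = false.
Try p21 = true.
From the singleton clause (NOT p31), p31 = false.
From the singleton clause (p32), p32 = true.
From the singleton clause (NOT p41), p41 = false.
From the singleton clause (p42), p42 = true.
That conflicts with the unit clause (NOT p42).
Backtrack on p21: now try p21 = false.
From the singleton clause (p22), p22 = true.
From the singleton clause (NOT p32), p32 = false.
From the singleton clause (p31), p31 = true.
From the singleton clause (NOT p41), p41 = false.
From the singleton clause (p42), p42 = true.
That conflicts with the unit clause (NOT p42).
Either choice for p21 ends in contradiction.
Either choice for p12 ends in contradiction.
Backtrack on p11: now try p11 = true.
From the singleton clause (NOT p21), p21 = false.
From the singleton clause (NOT p31), p31 = false.
From the singleton clause (NOT p41), p41 = false.
Try p22 = true.
From the singleton clause (NOT p12), p12 = false.
From the singleton clause (NOT p32), p32 = false.
From the singleton clause (p33), p33 = true.
From the singleton clause (NOT p42), p42 = false.
From the singleton clause (p43), p43 = true.
That conflicts with the unit clause (NOT p43).
Backtrack on p22: now try p22 = false.
From the singleton clause (p23), p23 = true.
From the singleton clause (NOT p13), p13 = false.
From the singleton clause (NOT p33), p33 = false.
From the singleton clause (p32), p32 = true.
From the singleton clause (NOT p12), p12 = false.
From the singleton clause (NOT p42), p42 = false.
From the singleton clause (p43), p43 = true.
That conflicts with the unit clause (NOT p43).
Either choice for p22 ends in contradiction.
Either choice for p11 ends in contradiction.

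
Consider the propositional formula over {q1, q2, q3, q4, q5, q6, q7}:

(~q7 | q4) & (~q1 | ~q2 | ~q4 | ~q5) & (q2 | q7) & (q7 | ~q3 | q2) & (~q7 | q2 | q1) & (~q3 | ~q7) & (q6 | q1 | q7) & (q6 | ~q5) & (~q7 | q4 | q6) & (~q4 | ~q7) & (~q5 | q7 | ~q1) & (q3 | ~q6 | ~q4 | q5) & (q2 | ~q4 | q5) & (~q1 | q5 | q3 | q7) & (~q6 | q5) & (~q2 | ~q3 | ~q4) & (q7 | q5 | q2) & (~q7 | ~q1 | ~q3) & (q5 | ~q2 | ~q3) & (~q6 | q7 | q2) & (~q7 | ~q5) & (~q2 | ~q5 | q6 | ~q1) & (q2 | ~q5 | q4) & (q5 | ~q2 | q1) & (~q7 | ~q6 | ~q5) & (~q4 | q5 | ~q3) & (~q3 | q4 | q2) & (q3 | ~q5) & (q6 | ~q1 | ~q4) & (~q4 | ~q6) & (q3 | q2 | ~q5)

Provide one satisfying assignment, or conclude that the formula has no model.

Suppose q7 = 0.
From the singleton clause (q2), q2 = 1.
Suppose q6 = 1.
From the singleton clause (q5), q5 = 1.
From the singleton clause (~q1), q1 = 0.
From the singleton clause (q3), q3 = 1.
From the singleton clause (~q4), q4 = 0.
This assignment satisfies each clause.

q1=0, q2=1, q3=1, q4=0, q5=1, q6=1, q7=0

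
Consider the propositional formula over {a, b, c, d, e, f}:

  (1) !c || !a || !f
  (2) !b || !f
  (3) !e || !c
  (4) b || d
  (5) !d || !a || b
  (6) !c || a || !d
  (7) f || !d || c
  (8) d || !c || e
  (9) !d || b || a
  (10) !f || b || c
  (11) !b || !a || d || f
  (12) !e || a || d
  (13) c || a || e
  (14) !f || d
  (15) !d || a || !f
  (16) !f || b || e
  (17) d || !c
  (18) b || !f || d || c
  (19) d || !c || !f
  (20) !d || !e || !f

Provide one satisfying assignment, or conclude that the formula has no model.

Try b = true.
Unit clause (!f) forces f = false.
Try e = false.
Try d = true.
Unit clause (c) forces c = true.
Unit clause (a) forces a = true.
Every clause now holds.

a=true; b=true; c=true; d=true; e=false; f=false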